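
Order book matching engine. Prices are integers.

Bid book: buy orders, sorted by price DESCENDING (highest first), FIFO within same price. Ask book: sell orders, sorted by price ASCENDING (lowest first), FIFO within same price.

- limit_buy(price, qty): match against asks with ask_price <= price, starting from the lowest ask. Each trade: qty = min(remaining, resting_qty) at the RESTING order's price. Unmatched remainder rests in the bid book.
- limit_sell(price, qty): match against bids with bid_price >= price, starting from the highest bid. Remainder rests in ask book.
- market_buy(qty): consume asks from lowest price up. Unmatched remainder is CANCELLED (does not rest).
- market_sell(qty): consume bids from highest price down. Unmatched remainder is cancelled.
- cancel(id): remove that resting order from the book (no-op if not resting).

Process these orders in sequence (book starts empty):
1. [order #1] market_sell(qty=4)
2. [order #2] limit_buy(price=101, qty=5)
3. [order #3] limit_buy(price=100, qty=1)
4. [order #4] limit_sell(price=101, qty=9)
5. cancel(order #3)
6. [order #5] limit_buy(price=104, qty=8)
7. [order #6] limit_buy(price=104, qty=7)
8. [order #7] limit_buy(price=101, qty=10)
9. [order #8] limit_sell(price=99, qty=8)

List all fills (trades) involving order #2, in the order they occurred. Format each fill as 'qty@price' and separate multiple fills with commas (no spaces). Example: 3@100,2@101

Answer: 5@101

Derivation:
After op 1 [order #1] market_sell(qty=4): fills=none; bids=[-] asks=[-]
After op 2 [order #2] limit_buy(price=101, qty=5): fills=none; bids=[#2:5@101] asks=[-]
After op 3 [order #3] limit_buy(price=100, qty=1): fills=none; bids=[#2:5@101 #3:1@100] asks=[-]
After op 4 [order #4] limit_sell(price=101, qty=9): fills=#2x#4:5@101; bids=[#3:1@100] asks=[#4:4@101]
After op 5 cancel(order #3): fills=none; bids=[-] asks=[#4:4@101]
After op 6 [order #5] limit_buy(price=104, qty=8): fills=#5x#4:4@101; bids=[#5:4@104] asks=[-]
After op 7 [order #6] limit_buy(price=104, qty=7): fills=none; bids=[#5:4@104 #6:7@104] asks=[-]
After op 8 [order #7] limit_buy(price=101, qty=10): fills=none; bids=[#5:4@104 #6:7@104 #7:10@101] asks=[-]
After op 9 [order #8] limit_sell(price=99, qty=8): fills=#5x#8:4@104 #6x#8:4@104; bids=[#6:3@104 #7:10@101] asks=[-]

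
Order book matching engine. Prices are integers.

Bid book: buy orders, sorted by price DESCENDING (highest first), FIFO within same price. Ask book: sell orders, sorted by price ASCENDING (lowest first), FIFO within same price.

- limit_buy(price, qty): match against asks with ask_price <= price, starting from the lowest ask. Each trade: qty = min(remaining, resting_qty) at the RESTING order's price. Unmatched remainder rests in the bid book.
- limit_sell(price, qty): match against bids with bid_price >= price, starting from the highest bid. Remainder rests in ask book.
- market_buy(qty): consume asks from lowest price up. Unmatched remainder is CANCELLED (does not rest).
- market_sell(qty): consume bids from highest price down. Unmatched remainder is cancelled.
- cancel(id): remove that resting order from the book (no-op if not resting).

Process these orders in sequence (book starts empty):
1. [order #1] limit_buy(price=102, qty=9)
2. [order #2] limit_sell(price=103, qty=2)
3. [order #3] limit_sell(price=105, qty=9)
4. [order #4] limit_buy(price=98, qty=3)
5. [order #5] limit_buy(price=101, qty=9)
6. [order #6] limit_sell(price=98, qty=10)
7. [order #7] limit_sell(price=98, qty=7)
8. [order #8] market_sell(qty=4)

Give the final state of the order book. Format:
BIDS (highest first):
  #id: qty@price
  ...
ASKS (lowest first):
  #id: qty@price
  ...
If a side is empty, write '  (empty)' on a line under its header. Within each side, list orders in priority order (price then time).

After op 1 [order #1] limit_buy(price=102, qty=9): fills=none; bids=[#1:9@102] asks=[-]
After op 2 [order #2] limit_sell(price=103, qty=2): fills=none; bids=[#1:9@102] asks=[#2:2@103]
After op 3 [order #3] limit_sell(price=105, qty=9): fills=none; bids=[#1:9@102] asks=[#2:2@103 #3:9@105]
After op 4 [order #4] limit_buy(price=98, qty=3): fills=none; bids=[#1:9@102 #4:3@98] asks=[#2:2@103 #3:9@105]
After op 5 [order #5] limit_buy(price=101, qty=9): fills=none; bids=[#1:9@102 #5:9@101 #4:3@98] asks=[#2:2@103 #3:9@105]
After op 6 [order #6] limit_sell(price=98, qty=10): fills=#1x#6:9@102 #5x#6:1@101; bids=[#5:8@101 #4:3@98] asks=[#2:2@103 #3:9@105]
After op 7 [order #7] limit_sell(price=98, qty=7): fills=#5x#7:7@101; bids=[#5:1@101 #4:3@98] asks=[#2:2@103 #3:9@105]
After op 8 [order #8] market_sell(qty=4): fills=#5x#8:1@101 #4x#8:3@98; bids=[-] asks=[#2:2@103 #3:9@105]

Answer: BIDS (highest first):
  (empty)
ASKS (lowest first):
  #2: 2@103
  #3: 9@105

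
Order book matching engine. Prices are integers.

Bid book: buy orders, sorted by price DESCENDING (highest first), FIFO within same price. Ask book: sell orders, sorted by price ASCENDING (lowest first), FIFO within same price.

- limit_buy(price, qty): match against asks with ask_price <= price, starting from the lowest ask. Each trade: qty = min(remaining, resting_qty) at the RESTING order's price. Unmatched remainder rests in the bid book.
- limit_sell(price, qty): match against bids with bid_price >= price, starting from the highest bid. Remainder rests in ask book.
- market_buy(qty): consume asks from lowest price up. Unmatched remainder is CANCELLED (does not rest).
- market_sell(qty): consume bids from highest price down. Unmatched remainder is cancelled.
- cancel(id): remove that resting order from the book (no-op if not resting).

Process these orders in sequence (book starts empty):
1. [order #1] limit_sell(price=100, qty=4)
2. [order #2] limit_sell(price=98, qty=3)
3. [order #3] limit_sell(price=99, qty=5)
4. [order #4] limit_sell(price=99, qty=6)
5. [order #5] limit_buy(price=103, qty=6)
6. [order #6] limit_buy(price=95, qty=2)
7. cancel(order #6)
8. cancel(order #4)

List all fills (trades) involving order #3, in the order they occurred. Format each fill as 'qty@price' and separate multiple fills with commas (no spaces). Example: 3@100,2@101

Answer: 3@99

Derivation:
After op 1 [order #1] limit_sell(price=100, qty=4): fills=none; bids=[-] asks=[#1:4@100]
After op 2 [order #2] limit_sell(price=98, qty=3): fills=none; bids=[-] asks=[#2:3@98 #1:4@100]
After op 3 [order #3] limit_sell(price=99, qty=5): fills=none; bids=[-] asks=[#2:3@98 #3:5@99 #1:4@100]
After op 4 [order #4] limit_sell(price=99, qty=6): fills=none; bids=[-] asks=[#2:3@98 #3:5@99 #4:6@99 #1:4@100]
After op 5 [order #5] limit_buy(price=103, qty=6): fills=#5x#2:3@98 #5x#3:3@99; bids=[-] asks=[#3:2@99 #4:6@99 #1:4@100]
After op 6 [order #6] limit_buy(price=95, qty=2): fills=none; bids=[#6:2@95] asks=[#3:2@99 #4:6@99 #1:4@100]
After op 7 cancel(order #6): fills=none; bids=[-] asks=[#3:2@99 #4:6@99 #1:4@100]
After op 8 cancel(order #4): fills=none; bids=[-] asks=[#3:2@99 #1:4@100]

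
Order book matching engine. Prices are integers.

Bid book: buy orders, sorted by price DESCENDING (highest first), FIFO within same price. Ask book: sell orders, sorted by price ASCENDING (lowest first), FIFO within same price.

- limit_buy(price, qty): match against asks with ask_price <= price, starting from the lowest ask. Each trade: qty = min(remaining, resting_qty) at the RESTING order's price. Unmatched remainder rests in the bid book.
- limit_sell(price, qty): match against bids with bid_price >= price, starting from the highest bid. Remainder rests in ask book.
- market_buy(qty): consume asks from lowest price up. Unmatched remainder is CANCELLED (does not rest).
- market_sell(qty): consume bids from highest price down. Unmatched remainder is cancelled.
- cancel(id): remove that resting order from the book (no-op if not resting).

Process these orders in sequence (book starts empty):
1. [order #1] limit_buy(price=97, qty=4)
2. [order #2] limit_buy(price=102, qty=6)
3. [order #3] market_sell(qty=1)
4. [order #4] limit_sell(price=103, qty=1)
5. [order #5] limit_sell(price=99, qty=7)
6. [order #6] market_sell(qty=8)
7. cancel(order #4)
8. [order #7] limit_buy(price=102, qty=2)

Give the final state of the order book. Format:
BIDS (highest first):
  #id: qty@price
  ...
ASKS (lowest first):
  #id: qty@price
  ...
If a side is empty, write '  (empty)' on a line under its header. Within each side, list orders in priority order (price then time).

Answer: BIDS (highest first):
  (empty)
ASKS (lowest first):
  (empty)

Derivation:
After op 1 [order #1] limit_buy(price=97, qty=4): fills=none; bids=[#1:4@97] asks=[-]
After op 2 [order #2] limit_buy(price=102, qty=6): fills=none; bids=[#2:6@102 #1:4@97] asks=[-]
After op 3 [order #3] market_sell(qty=1): fills=#2x#3:1@102; bids=[#2:5@102 #1:4@97] asks=[-]
After op 4 [order #4] limit_sell(price=103, qty=1): fills=none; bids=[#2:5@102 #1:4@97] asks=[#4:1@103]
After op 5 [order #5] limit_sell(price=99, qty=7): fills=#2x#5:5@102; bids=[#1:4@97] asks=[#5:2@99 #4:1@103]
After op 6 [order #6] market_sell(qty=8): fills=#1x#6:4@97; bids=[-] asks=[#5:2@99 #4:1@103]
After op 7 cancel(order #4): fills=none; bids=[-] asks=[#5:2@99]
After op 8 [order #7] limit_buy(price=102, qty=2): fills=#7x#5:2@99; bids=[-] asks=[-]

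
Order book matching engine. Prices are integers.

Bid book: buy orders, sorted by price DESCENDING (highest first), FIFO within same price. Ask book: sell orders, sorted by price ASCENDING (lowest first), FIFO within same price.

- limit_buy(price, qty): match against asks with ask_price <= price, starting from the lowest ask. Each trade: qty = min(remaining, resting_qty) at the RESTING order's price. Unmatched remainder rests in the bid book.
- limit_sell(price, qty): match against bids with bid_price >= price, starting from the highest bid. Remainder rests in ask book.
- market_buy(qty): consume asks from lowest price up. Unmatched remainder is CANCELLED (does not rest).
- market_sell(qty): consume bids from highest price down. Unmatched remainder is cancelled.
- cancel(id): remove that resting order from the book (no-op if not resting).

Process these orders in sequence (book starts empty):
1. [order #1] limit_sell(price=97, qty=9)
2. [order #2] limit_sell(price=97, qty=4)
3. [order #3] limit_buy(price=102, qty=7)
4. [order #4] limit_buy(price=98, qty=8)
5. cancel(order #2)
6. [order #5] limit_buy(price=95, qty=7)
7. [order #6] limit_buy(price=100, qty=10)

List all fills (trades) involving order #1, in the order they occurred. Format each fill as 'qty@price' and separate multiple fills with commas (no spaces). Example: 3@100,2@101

Answer: 7@97,2@97

Derivation:
After op 1 [order #1] limit_sell(price=97, qty=9): fills=none; bids=[-] asks=[#1:9@97]
After op 2 [order #2] limit_sell(price=97, qty=4): fills=none; bids=[-] asks=[#1:9@97 #2:4@97]
After op 3 [order #3] limit_buy(price=102, qty=7): fills=#3x#1:7@97; bids=[-] asks=[#1:2@97 #2:4@97]
After op 4 [order #4] limit_buy(price=98, qty=8): fills=#4x#1:2@97 #4x#2:4@97; bids=[#4:2@98] asks=[-]
After op 5 cancel(order #2): fills=none; bids=[#4:2@98] asks=[-]
After op 6 [order #5] limit_buy(price=95, qty=7): fills=none; bids=[#4:2@98 #5:7@95] asks=[-]
After op 7 [order #6] limit_buy(price=100, qty=10): fills=none; bids=[#6:10@100 #4:2@98 #5:7@95] asks=[-]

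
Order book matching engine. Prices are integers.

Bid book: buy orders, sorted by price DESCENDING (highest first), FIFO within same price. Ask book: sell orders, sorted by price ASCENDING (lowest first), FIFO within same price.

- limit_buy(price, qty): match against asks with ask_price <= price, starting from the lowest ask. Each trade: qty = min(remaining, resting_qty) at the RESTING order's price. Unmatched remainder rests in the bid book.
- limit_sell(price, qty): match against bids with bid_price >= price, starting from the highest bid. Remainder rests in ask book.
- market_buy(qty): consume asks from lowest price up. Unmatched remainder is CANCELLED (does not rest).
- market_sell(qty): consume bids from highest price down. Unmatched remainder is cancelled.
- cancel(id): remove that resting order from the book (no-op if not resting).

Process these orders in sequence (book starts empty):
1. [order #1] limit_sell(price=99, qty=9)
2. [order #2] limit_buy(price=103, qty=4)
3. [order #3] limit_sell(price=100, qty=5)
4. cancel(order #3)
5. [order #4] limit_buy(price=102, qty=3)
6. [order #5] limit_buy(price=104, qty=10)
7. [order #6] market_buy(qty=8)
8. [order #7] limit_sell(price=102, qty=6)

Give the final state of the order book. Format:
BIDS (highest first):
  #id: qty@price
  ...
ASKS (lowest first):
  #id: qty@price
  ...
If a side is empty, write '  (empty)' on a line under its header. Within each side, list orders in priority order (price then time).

After op 1 [order #1] limit_sell(price=99, qty=9): fills=none; bids=[-] asks=[#1:9@99]
After op 2 [order #2] limit_buy(price=103, qty=4): fills=#2x#1:4@99; bids=[-] asks=[#1:5@99]
After op 3 [order #3] limit_sell(price=100, qty=5): fills=none; bids=[-] asks=[#1:5@99 #3:5@100]
After op 4 cancel(order #3): fills=none; bids=[-] asks=[#1:5@99]
After op 5 [order #4] limit_buy(price=102, qty=3): fills=#4x#1:3@99; bids=[-] asks=[#1:2@99]
After op 6 [order #5] limit_buy(price=104, qty=10): fills=#5x#1:2@99; bids=[#5:8@104] asks=[-]
After op 7 [order #6] market_buy(qty=8): fills=none; bids=[#5:8@104] asks=[-]
After op 8 [order #7] limit_sell(price=102, qty=6): fills=#5x#7:6@104; bids=[#5:2@104] asks=[-]

Answer: BIDS (highest first):
  #5: 2@104
ASKS (lowest first):
  (empty)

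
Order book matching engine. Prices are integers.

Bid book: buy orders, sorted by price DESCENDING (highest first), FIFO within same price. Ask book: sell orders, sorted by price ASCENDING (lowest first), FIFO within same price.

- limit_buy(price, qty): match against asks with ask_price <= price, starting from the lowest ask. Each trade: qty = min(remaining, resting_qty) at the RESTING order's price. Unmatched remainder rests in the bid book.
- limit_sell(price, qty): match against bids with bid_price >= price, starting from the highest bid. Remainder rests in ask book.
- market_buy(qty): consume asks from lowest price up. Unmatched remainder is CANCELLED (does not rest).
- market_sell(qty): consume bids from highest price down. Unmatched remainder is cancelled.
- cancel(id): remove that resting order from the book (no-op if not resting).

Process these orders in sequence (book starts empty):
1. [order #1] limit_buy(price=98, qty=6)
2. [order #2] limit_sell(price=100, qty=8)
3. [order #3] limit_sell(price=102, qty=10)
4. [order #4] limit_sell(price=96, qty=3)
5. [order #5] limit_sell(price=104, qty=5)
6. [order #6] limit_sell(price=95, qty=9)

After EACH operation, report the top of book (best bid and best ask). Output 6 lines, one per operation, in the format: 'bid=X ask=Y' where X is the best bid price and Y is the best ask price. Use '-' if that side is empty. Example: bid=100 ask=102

After op 1 [order #1] limit_buy(price=98, qty=6): fills=none; bids=[#1:6@98] asks=[-]
After op 2 [order #2] limit_sell(price=100, qty=8): fills=none; bids=[#1:6@98] asks=[#2:8@100]
After op 3 [order #3] limit_sell(price=102, qty=10): fills=none; bids=[#1:6@98] asks=[#2:8@100 #3:10@102]
After op 4 [order #4] limit_sell(price=96, qty=3): fills=#1x#4:3@98; bids=[#1:3@98] asks=[#2:8@100 #3:10@102]
After op 5 [order #5] limit_sell(price=104, qty=5): fills=none; bids=[#1:3@98] asks=[#2:8@100 #3:10@102 #5:5@104]
After op 6 [order #6] limit_sell(price=95, qty=9): fills=#1x#6:3@98; bids=[-] asks=[#6:6@95 #2:8@100 #3:10@102 #5:5@104]

Answer: bid=98 ask=-
bid=98 ask=100
bid=98 ask=100
bid=98 ask=100
bid=98 ask=100
bid=- ask=95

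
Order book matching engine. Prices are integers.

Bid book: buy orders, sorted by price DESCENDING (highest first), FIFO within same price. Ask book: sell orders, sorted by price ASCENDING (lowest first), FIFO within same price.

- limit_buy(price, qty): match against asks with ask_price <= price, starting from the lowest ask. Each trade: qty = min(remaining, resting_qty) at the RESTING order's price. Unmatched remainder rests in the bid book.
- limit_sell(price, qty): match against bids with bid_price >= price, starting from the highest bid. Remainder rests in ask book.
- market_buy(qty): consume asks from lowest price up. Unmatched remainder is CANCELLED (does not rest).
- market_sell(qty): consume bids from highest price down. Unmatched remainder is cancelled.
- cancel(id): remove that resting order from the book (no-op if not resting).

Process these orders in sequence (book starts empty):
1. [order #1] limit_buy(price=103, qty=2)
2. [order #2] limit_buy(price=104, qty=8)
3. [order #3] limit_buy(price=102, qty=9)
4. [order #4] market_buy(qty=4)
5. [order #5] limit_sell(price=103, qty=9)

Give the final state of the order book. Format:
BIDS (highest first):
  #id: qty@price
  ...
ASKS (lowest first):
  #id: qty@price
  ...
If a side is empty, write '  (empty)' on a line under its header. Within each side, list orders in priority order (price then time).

After op 1 [order #1] limit_buy(price=103, qty=2): fills=none; bids=[#1:2@103] asks=[-]
After op 2 [order #2] limit_buy(price=104, qty=8): fills=none; bids=[#2:8@104 #1:2@103] asks=[-]
After op 3 [order #3] limit_buy(price=102, qty=9): fills=none; bids=[#2:8@104 #1:2@103 #3:9@102] asks=[-]
After op 4 [order #4] market_buy(qty=4): fills=none; bids=[#2:8@104 #1:2@103 #3:9@102] asks=[-]
After op 5 [order #5] limit_sell(price=103, qty=9): fills=#2x#5:8@104 #1x#5:1@103; bids=[#1:1@103 #3:9@102] asks=[-]

Answer: BIDS (highest first):
  #1: 1@103
  #3: 9@102
ASKS (lowest first):
  (empty)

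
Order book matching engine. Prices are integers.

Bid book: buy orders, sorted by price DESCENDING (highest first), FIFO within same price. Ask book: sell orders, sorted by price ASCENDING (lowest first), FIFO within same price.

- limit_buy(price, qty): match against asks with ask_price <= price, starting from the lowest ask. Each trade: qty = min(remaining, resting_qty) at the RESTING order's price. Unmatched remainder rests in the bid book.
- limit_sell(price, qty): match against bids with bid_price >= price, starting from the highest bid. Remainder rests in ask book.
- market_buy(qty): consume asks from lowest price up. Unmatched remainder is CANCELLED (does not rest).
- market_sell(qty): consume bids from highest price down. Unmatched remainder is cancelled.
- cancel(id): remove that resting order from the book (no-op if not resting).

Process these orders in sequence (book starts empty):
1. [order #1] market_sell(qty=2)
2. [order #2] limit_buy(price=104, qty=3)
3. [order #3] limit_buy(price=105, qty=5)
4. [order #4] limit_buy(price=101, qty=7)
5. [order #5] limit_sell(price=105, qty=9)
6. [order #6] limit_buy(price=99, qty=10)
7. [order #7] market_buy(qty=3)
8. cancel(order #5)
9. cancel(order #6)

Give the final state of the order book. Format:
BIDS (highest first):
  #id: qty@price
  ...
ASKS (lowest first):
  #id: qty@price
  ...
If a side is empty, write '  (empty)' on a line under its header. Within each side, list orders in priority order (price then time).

Answer: BIDS (highest first):
  #2: 3@104
  #4: 7@101
ASKS (lowest first):
  (empty)

Derivation:
After op 1 [order #1] market_sell(qty=2): fills=none; bids=[-] asks=[-]
After op 2 [order #2] limit_buy(price=104, qty=3): fills=none; bids=[#2:3@104] asks=[-]
After op 3 [order #3] limit_buy(price=105, qty=5): fills=none; bids=[#3:5@105 #2:3@104] asks=[-]
After op 4 [order #4] limit_buy(price=101, qty=7): fills=none; bids=[#3:5@105 #2:3@104 #4:7@101] asks=[-]
After op 5 [order #5] limit_sell(price=105, qty=9): fills=#3x#5:5@105; bids=[#2:3@104 #4:7@101] asks=[#5:4@105]
After op 6 [order #6] limit_buy(price=99, qty=10): fills=none; bids=[#2:3@104 #4:7@101 #6:10@99] asks=[#5:4@105]
After op 7 [order #7] market_buy(qty=3): fills=#7x#5:3@105; bids=[#2:3@104 #4:7@101 #6:10@99] asks=[#5:1@105]
After op 8 cancel(order #5): fills=none; bids=[#2:3@104 #4:7@101 #6:10@99] asks=[-]
After op 9 cancel(order #6): fills=none; bids=[#2:3@104 #4:7@101] asks=[-]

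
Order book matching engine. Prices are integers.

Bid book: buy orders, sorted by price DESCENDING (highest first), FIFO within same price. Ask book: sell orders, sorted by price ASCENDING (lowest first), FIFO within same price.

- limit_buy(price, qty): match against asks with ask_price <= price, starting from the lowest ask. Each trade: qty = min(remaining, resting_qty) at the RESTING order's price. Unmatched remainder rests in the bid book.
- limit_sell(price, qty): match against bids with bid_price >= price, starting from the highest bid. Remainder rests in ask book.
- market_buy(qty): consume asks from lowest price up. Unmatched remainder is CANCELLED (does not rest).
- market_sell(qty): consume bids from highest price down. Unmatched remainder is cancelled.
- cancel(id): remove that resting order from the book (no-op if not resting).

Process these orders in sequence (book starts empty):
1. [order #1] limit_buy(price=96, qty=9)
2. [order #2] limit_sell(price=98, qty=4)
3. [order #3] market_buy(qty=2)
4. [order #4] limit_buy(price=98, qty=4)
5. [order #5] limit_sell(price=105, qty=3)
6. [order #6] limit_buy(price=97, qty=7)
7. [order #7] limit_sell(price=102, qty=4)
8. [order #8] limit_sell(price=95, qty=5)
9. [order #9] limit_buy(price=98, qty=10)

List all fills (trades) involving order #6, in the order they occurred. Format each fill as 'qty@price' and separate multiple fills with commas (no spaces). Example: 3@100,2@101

After op 1 [order #1] limit_buy(price=96, qty=9): fills=none; bids=[#1:9@96] asks=[-]
After op 2 [order #2] limit_sell(price=98, qty=4): fills=none; bids=[#1:9@96] asks=[#2:4@98]
After op 3 [order #3] market_buy(qty=2): fills=#3x#2:2@98; bids=[#1:9@96] asks=[#2:2@98]
After op 4 [order #4] limit_buy(price=98, qty=4): fills=#4x#2:2@98; bids=[#4:2@98 #1:9@96] asks=[-]
After op 5 [order #5] limit_sell(price=105, qty=3): fills=none; bids=[#4:2@98 #1:9@96] asks=[#5:3@105]
After op 6 [order #6] limit_buy(price=97, qty=7): fills=none; bids=[#4:2@98 #6:7@97 #1:9@96] asks=[#5:3@105]
After op 7 [order #7] limit_sell(price=102, qty=4): fills=none; bids=[#4:2@98 #6:7@97 #1:9@96] asks=[#7:4@102 #5:3@105]
After op 8 [order #8] limit_sell(price=95, qty=5): fills=#4x#8:2@98 #6x#8:3@97; bids=[#6:4@97 #1:9@96] asks=[#7:4@102 #5:3@105]
After op 9 [order #9] limit_buy(price=98, qty=10): fills=none; bids=[#9:10@98 #6:4@97 #1:9@96] asks=[#7:4@102 #5:3@105]

Answer: 3@97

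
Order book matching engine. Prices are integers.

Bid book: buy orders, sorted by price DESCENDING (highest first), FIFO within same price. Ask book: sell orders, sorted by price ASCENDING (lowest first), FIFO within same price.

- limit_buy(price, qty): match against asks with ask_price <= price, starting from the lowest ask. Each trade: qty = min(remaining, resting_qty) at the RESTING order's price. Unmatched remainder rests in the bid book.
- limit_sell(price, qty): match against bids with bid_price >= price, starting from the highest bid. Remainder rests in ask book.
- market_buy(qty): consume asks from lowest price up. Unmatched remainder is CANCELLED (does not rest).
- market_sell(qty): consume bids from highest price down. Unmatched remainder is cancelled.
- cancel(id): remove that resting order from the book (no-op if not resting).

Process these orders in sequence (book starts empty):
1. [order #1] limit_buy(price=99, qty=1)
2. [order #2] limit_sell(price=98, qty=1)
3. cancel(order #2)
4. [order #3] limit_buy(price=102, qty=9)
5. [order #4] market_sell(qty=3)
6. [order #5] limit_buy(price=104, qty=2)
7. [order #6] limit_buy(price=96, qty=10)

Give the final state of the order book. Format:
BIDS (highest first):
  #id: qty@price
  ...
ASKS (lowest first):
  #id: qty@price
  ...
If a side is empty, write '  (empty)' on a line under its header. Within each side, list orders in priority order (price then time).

Answer: BIDS (highest first):
  #5: 2@104
  #3: 6@102
  #6: 10@96
ASKS (lowest first):
  (empty)

Derivation:
After op 1 [order #1] limit_buy(price=99, qty=1): fills=none; bids=[#1:1@99] asks=[-]
After op 2 [order #2] limit_sell(price=98, qty=1): fills=#1x#2:1@99; bids=[-] asks=[-]
After op 3 cancel(order #2): fills=none; bids=[-] asks=[-]
After op 4 [order #3] limit_buy(price=102, qty=9): fills=none; bids=[#3:9@102] asks=[-]
After op 5 [order #4] market_sell(qty=3): fills=#3x#4:3@102; bids=[#3:6@102] asks=[-]
After op 6 [order #5] limit_buy(price=104, qty=2): fills=none; bids=[#5:2@104 #3:6@102] asks=[-]
After op 7 [order #6] limit_buy(price=96, qty=10): fills=none; bids=[#5:2@104 #3:6@102 #6:10@96] asks=[-]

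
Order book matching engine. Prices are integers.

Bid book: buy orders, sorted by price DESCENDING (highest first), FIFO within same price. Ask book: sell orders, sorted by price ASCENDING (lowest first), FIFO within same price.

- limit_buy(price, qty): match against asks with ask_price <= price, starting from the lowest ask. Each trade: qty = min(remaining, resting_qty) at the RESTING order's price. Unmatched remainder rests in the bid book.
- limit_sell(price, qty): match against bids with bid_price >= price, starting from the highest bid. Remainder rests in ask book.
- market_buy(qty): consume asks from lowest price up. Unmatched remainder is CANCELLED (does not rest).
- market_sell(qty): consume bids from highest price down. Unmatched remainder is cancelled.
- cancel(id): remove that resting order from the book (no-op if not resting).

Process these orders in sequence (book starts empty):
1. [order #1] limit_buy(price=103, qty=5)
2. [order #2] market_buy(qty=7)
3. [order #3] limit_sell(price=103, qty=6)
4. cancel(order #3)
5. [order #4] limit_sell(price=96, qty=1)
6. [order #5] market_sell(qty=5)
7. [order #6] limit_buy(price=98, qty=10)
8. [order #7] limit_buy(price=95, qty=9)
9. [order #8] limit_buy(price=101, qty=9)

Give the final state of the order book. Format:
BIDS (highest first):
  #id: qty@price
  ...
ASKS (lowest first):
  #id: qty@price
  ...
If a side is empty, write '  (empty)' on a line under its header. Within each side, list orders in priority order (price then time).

Answer: BIDS (highest first):
  #8: 9@101
  #6: 9@98
  #7: 9@95
ASKS (lowest first):
  (empty)

Derivation:
After op 1 [order #1] limit_buy(price=103, qty=5): fills=none; bids=[#1:5@103] asks=[-]
After op 2 [order #2] market_buy(qty=7): fills=none; bids=[#1:5@103] asks=[-]
After op 3 [order #3] limit_sell(price=103, qty=6): fills=#1x#3:5@103; bids=[-] asks=[#3:1@103]
After op 4 cancel(order #3): fills=none; bids=[-] asks=[-]
After op 5 [order #4] limit_sell(price=96, qty=1): fills=none; bids=[-] asks=[#4:1@96]
After op 6 [order #5] market_sell(qty=5): fills=none; bids=[-] asks=[#4:1@96]
After op 7 [order #6] limit_buy(price=98, qty=10): fills=#6x#4:1@96; bids=[#6:9@98] asks=[-]
After op 8 [order #7] limit_buy(price=95, qty=9): fills=none; bids=[#6:9@98 #7:9@95] asks=[-]
After op 9 [order #8] limit_buy(price=101, qty=9): fills=none; bids=[#8:9@101 #6:9@98 #7:9@95] asks=[-]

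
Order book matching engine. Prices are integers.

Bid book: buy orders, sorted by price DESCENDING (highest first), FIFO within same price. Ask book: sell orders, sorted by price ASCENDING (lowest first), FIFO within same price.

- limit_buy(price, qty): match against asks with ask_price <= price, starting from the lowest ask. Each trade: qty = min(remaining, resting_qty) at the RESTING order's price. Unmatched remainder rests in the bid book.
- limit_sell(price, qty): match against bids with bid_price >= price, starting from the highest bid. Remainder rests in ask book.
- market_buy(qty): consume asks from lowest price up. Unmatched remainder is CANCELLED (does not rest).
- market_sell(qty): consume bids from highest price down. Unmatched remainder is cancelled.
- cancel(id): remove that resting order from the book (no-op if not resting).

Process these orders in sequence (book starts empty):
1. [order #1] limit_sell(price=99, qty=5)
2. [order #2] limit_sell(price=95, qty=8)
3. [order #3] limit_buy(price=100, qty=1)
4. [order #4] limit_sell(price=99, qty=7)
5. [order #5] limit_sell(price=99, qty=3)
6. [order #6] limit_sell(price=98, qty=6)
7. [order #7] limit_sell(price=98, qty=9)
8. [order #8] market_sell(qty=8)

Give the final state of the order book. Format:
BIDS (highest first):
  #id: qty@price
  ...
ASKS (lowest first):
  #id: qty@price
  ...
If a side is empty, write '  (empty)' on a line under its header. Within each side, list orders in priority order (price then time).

After op 1 [order #1] limit_sell(price=99, qty=5): fills=none; bids=[-] asks=[#1:5@99]
After op 2 [order #2] limit_sell(price=95, qty=8): fills=none; bids=[-] asks=[#2:8@95 #1:5@99]
After op 3 [order #3] limit_buy(price=100, qty=1): fills=#3x#2:1@95; bids=[-] asks=[#2:7@95 #1:5@99]
After op 4 [order #4] limit_sell(price=99, qty=7): fills=none; bids=[-] asks=[#2:7@95 #1:5@99 #4:7@99]
After op 5 [order #5] limit_sell(price=99, qty=3): fills=none; bids=[-] asks=[#2:7@95 #1:5@99 #4:7@99 #5:3@99]
After op 6 [order #6] limit_sell(price=98, qty=6): fills=none; bids=[-] asks=[#2:7@95 #6:6@98 #1:5@99 #4:7@99 #5:3@99]
After op 7 [order #7] limit_sell(price=98, qty=9): fills=none; bids=[-] asks=[#2:7@95 #6:6@98 #7:9@98 #1:5@99 #4:7@99 #5:3@99]
After op 8 [order #8] market_sell(qty=8): fills=none; bids=[-] asks=[#2:7@95 #6:6@98 #7:9@98 #1:5@99 #4:7@99 #5:3@99]

Answer: BIDS (highest first):
  (empty)
ASKS (lowest first):
  #2: 7@95
  #6: 6@98
  #7: 9@98
  #1: 5@99
  #4: 7@99
  #5: 3@99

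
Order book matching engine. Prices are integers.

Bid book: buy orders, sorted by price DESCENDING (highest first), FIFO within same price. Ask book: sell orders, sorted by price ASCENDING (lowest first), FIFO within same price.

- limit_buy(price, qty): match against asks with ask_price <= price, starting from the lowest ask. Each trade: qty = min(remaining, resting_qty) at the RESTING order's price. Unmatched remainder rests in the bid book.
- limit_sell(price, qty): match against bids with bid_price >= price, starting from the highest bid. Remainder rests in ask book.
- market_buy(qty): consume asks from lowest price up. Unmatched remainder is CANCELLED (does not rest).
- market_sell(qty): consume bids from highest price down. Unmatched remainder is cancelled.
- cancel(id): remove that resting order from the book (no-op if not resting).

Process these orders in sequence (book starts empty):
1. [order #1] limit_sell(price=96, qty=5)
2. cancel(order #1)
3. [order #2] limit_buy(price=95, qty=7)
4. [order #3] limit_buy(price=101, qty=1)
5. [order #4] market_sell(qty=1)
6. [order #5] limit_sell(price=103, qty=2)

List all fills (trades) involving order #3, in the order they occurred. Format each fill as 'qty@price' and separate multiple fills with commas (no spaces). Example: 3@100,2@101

After op 1 [order #1] limit_sell(price=96, qty=5): fills=none; bids=[-] asks=[#1:5@96]
After op 2 cancel(order #1): fills=none; bids=[-] asks=[-]
After op 3 [order #2] limit_buy(price=95, qty=7): fills=none; bids=[#2:7@95] asks=[-]
After op 4 [order #3] limit_buy(price=101, qty=1): fills=none; bids=[#3:1@101 #2:7@95] asks=[-]
After op 5 [order #4] market_sell(qty=1): fills=#3x#4:1@101; bids=[#2:7@95] asks=[-]
After op 6 [order #5] limit_sell(price=103, qty=2): fills=none; bids=[#2:7@95] asks=[#5:2@103]

Answer: 1@101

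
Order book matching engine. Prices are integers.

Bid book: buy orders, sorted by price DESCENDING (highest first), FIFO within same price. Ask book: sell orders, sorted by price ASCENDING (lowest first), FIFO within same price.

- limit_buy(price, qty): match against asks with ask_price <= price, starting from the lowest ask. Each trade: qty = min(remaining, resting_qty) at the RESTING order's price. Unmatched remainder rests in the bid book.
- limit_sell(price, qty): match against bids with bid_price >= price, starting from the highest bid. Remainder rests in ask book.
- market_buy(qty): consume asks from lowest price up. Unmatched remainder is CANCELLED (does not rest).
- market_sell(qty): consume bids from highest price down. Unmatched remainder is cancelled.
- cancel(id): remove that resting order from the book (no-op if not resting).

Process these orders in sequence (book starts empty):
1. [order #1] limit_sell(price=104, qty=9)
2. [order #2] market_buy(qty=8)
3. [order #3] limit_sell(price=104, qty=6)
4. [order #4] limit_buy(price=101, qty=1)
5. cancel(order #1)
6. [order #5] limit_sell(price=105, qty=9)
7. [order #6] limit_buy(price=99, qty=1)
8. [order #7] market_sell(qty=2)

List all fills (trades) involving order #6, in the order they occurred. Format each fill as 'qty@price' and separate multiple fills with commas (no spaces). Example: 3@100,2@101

After op 1 [order #1] limit_sell(price=104, qty=9): fills=none; bids=[-] asks=[#1:9@104]
After op 2 [order #2] market_buy(qty=8): fills=#2x#1:8@104; bids=[-] asks=[#1:1@104]
After op 3 [order #3] limit_sell(price=104, qty=6): fills=none; bids=[-] asks=[#1:1@104 #3:6@104]
After op 4 [order #4] limit_buy(price=101, qty=1): fills=none; bids=[#4:1@101] asks=[#1:1@104 #3:6@104]
After op 5 cancel(order #1): fills=none; bids=[#4:1@101] asks=[#3:6@104]
After op 6 [order #5] limit_sell(price=105, qty=9): fills=none; bids=[#4:1@101] asks=[#3:6@104 #5:9@105]
After op 7 [order #6] limit_buy(price=99, qty=1): fills=none; bids=[#4:1@101 #6:1@99] asks=[#3:6@104 #5:9@105]
After op 8 [order #7] market_sell(qty=2): fills=#4x#7:1@101 #6x#7:1@99; bids=[-] asks=[#3:6@104 #5:9@105]

Answer: 1@99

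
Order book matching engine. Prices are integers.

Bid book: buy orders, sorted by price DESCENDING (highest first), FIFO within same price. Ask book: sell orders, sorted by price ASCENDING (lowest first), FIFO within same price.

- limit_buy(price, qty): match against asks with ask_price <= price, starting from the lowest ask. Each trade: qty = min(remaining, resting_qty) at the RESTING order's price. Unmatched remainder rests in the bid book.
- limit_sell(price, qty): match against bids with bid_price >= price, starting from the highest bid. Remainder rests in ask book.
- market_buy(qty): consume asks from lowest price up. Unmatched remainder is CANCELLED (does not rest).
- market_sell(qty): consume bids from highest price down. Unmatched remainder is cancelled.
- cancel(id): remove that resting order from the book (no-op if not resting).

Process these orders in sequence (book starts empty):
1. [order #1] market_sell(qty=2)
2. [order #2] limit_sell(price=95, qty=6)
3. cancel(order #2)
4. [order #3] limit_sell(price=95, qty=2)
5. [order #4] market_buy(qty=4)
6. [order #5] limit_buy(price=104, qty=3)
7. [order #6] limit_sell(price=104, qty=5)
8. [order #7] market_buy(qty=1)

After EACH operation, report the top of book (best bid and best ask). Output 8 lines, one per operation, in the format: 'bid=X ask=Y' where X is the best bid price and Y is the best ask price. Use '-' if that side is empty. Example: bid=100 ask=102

Answer: bid=- ask=-
bid=- ask=95
bid=- ask=-
bid=- ask=95
bid=- ask=-
bid=104 ask=-
bid=- ask=104
bid=- ask=104

Derivation:
After op 1 [order #1] market_sell(qty=2): fills=none; bids=[-] asks=[-]
After op 2 [order #2] limit_sell(price=95, qty=6): fills=none; bids=[-] asks=[#2:6@95]
After op 3 cancel(order #2): fills=none; bids=[-] asks=[-]
After op 4 [order #3] limit_sell(price=95, qty=2): fills=none; bids=[-] asks=[#3:2@95]
After op 5 [order #4] market_buy(qty=4): fills=#4x#3:2@95; bids=[-] asks=[-]
After op 6 [order #5] limit_buy(price=104, qty=3): fills=none; bids=[#5:3@104] asks=[-]
After op 7 [order #6] limit_sell(price=104, qty=5): fills=#5x#6:3@104; bids=[-] asks=[#6:2@104]
After op 8 [order #7] market_buy(qty=1): fills=#7x#6:1@104; bids=[-] asks=[#6:1@104]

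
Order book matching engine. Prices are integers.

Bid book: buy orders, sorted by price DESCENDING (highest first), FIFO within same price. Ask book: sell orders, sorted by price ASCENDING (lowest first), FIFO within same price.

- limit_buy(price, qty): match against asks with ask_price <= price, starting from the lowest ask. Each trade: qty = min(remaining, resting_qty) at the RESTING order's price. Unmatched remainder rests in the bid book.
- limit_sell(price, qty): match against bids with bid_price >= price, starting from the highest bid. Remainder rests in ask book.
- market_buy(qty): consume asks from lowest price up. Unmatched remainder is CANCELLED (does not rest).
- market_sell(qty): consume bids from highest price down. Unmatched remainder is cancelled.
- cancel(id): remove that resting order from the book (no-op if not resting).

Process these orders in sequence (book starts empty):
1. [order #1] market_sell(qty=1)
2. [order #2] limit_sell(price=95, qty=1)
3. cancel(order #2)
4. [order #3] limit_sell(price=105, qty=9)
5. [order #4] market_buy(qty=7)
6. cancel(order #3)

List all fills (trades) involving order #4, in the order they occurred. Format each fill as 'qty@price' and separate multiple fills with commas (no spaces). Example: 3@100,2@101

After op 1 [order #1] market_sell(qty=1): fills=none; bids=[-] asks=[-]
After op 2 [order #2] limit_sell(price=95, qty=1): fills=none; bids=[-] asks=[#2:1@95]
After op 3 cancel(order #2): fills=none; bids=[-] asks=[-]
After op 4 [order #3] limit_sell(price=105, qty=9): fills=none; bids=[-] asks=[#3:9@105]
After op 5 [order #4] market_buy(qty=7): fills=#4x#3:7@105; bids=[-] asks=[#3:2@105]
After op 6 cancel(order #3): fills=none; bids=[-] asks=[-]

Answer: 7@105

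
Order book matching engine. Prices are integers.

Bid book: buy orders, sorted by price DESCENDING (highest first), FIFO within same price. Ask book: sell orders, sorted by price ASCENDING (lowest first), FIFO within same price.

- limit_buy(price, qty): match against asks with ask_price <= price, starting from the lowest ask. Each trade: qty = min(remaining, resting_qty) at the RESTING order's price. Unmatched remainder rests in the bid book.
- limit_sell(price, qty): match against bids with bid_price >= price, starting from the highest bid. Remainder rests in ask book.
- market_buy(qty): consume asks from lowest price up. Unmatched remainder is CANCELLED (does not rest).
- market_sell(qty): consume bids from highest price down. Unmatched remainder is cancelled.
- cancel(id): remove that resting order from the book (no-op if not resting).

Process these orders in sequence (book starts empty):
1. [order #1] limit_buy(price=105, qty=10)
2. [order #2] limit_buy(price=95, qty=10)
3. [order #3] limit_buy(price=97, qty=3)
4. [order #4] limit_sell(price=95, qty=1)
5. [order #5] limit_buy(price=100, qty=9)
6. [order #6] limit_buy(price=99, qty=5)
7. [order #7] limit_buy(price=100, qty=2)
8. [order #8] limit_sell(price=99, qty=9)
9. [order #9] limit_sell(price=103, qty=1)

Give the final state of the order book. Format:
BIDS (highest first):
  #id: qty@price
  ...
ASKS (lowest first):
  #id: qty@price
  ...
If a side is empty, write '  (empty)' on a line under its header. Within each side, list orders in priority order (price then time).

After op 1 [order #1] limit_buy(price=105, qty=10): fills=none; bids=[#1:10@105] asks=[-]
After op 2 [order #2] limit_buy(price=95, qty=10): fills=none; bids=[#1:10@105 #2:10@95] asks=[-]
After op 3 [order #3] limit_buy(price=97, qty=3): fills=none; bids=[#1:10@105 #3:3@97 #2:10@95] asks=[-]
After op 4 [order #4] limit_sell(price=95, qty=1): fills=#1x#4:1@105; bids=[#1:9@105 #3:3@97 #2:10@95] asks=[-]
After op 5 [order #5] limit_buy(price=100, qty=9): fills=none; bids=[#1:9@105 #5:9@100 #3:3@97 #2:10@95] asks=[-]
After op 6 [order #6] limit_buy(price=99, qty=5): fills=none; bids=[#1:9@105 #5:9@100 #6:5@99 #3:3@97 #2:10@95] asks=[-]
After op 7 [order #7] limit_buy(price=100, qty=2): fills=none; bids=[#1:9@105 #5:9@100 #7:2@100 #6:5@99 #3:3@97 #2:10@95] asks=[-]
After op 8 [order #8] limit_sell(price=99, qty=9): fills=#1x#8:9@105; bids=[#5:9@100 #7:2@100 #6:5@99 #3:3@97 #2:10@95] asks=[-]
After op 9 [order #9] limit_sell(price=103, qty=1): fills=none; bids=[#5:9@100 #7:2@100 #6:5@99 #3:3@97 #2:10@95] asks=[#9:1@103]

Answer: BIDS (highest first):
  #5: 9@100
  #7: 2@100
  #6: 5@99
  #3: 3@97
  #2: 10@95
ASKS (lowest first):
  #9: 1@103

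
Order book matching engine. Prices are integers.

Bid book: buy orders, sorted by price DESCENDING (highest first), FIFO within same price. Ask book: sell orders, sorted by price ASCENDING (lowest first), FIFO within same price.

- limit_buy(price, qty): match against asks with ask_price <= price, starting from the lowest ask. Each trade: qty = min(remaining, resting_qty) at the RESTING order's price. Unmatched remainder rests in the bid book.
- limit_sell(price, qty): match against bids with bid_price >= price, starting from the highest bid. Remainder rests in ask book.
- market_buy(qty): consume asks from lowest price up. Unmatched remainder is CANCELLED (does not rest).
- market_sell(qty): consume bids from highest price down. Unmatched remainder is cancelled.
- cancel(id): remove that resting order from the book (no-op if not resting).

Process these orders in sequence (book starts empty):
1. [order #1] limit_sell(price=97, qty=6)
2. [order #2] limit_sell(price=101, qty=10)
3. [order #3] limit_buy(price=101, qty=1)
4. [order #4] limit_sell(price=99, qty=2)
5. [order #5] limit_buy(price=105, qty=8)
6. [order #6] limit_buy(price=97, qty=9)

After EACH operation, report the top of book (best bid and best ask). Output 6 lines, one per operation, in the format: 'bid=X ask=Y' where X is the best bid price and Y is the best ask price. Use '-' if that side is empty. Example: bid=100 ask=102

Answer: bid=- ask=97
bid=- ask=97
bid=- ask=97
bid=- ask=97
bid=- ask=101
bid=97 ask=101

Derivation:
After op 1 [order #1] limit_sell(price=97, qty=6): fills=none; bids=[-] asks=[#1:6@97]
After op 2 [order #2] limit_sell(price=101, qty=10): fills=none; bids=[-] asks=[#1:6@97 #2:10@101]
After op 3 [order #3] limit_buy(price=101, qty=1): fills=#3x#1:1@97; bids=[-] asks=[#1:5@97 #2:10@101]
After op 4 [order #4] limit_sell(price=99, qty=2): fills=none; bids=[-] asks=[#1:5@97 #4:2@99 #2:10@101]
After op 5 [order #5] limit_buy(price=105, qty=8): fills=#5x#1:5@97 #5x#4:2@99 #5x#2:1@101; bids=[-] asks=[#2:9@101]
After op 6 [order #6] limit_buy(price=97, qty=9): fills=none; bids=[#6:9@97] asks=[#2:9@101]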